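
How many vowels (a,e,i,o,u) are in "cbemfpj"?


Input: cbemfpj
Checking each character:
  'c' at position 0: consonant
  'b' at position 1: consonant
  'e' at position 2: vowel (running total: 1)
  'm' at position 3: consonant
  'f' at position 4: consonant
  'p' at position 5: consonant
  'j' at position 6: consonant
Total vowels: 1

1


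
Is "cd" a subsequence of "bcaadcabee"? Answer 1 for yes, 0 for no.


Check if "cd" is a subsequence of "bcaadcabee"
Greedy scan:
  Position 0 ('b'): no match needed
  Position 1 ('c'): matches sub[0] = 'c'
  Position 2 ('a'): no match needed
  Position 3 ('a'): no match needed
  Position 4 ('d'): matches sub[1] = 'd'
  Position 5 ('c'): no match needed
  Position 6 ('a'): no match needed
  Position 7 ('b'): no match needed
  Position 8 ('e'): no match needed
  Position 9 ('e'): no match needed
All 2 characters matched => is a subsequence

1


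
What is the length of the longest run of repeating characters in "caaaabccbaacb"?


Input: "caaaabccbaacb"
Scanning for longest run:
  Position 1 ('a'): new char, reset run to 1
  Position 2 ('a'): continues run of 'a', length=2
  Position 3 ('a'): continues run of 'a', length=3
  Position 4 ('a'): continues run of 'a', length=4
  Position 5 ('b'): new char, reset run to 1
  Position 6 ('c'): new char, reset run to 1
  Position 7 ('c'): continues run of 'c', length=2
  Position 8 ('b'): new char, reset run to 1
  Position 9 ('a'): new char, reset run to 1
  Position 10 ('a'): continues run of 'a', length=2
  Position 11 ('c'): new char, reset run to 1
  Position 12 ('b'): new char, reset run to 1
Longest run: 'a' with length 4

4


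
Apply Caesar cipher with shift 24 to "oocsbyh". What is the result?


Caesar cipher: shift "oocsbyh" by 24
  'o' (pos 14) + 24 = pos 12 = 'm'
  'o' (pos 14) + 24 = pos 12 = 'm'
  'c' (pos 2) + 24 = pos 0 = 'a'
  's' (pos 18) + 24 = pos 16 = 'q'
  'b' (pos 1) + 24 = pos 25 = 'z'
  'y' (pos 24) + 24 = pos 22 = 'w'
  'h' (pos 7) + 24 = pos 5 = 'f'
Result: mmaqzwf

mmaqzwf


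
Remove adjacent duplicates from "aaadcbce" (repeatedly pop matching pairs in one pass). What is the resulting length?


Input: aaadcbce
Stack-based adjacent duplicate removal:
  Read 'a': push. Stack: a
  Read 'a': matches stack top 'a' => pop. Stack: (empty)
  Read 'a': push. Stack: a
  Read 'd': push. Stack: ad
  Read 'c': push. Stack: adc
  Read 'b': push. Stack: adcb
  Read 'c': push. Stack: adcbc
  Read 'e': push. Stack: adcbce
Final stack: "adcbce" (length 6)

6


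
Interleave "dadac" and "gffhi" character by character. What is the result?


Interleaving "dadac" and "gffhi":
  Position 0: 'd' from first, 'g' from second => "dg"
  Position 1: 'a' from first, 'f' from second => "af"
  Position 2: 'd' from first, 'f' from second => "df"
  Position 3: 'a' from first, 'h' from second => "ah"
  Position 4: 'c' from first, 'i' from second => "ci"
Result: dgafdfahci

dgafdfahci


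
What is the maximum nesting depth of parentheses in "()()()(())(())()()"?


Input: "()()()(())(())()()"
Tracking depth:
  Position 0 '(': depth becomes 1
  Position 1 ')': depth becomes 0
  Position 2 '(': depth becomes 1
  Position 3 ')': depth becomes 0
  Position 4 '(': depth becomes 1
  Position 5 ')': depth becomes 0
  Position 6 '(': depth becomes 1
  Position 7 '(': depth becomes 2
  Position 8 ')': depth becomes 1
  Position 9 ')': depth becomes 0
  Position 10 '(': depth becomes 1
  Position 11 '(': depth becomes 2
  Position 12 ')': depth becomes 1
  Position 13 ')': depth becomes 0
  Position 14 '(': depth becomes 1
  Position 15 ')': depth becomes 0
  Position 16 '(': depth becomes 1
  Position 17 ')': depth becomes 0
Maximum depth reached: 2

2


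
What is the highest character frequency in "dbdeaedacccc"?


Input: dbdeaedacccc
Character counts:
  'a': 2
  'b': 1
  'c': 4
  'd': 3
  'e': 2
Maximum frequency: 4

4


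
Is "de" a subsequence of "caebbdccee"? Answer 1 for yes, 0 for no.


Check if "de" is a subsequence of "caebbdccee"
Greedy scan:
  Position 0 ('c'): no match needed
  Position 1 ('a'): no match needed
  Position 2 ('e'): no match needed
  Position 3 ('b'): no match needed
  Position 4 ('b'): no match needed
  Position 5 ('d'): matches sub[0] = 'd'
  Position 6 ('c'): no match needed
  Position 7 ('c'): no match needed
  Position 8 ('e'): matches sub[1] = 'e'
  Position 9 ('e'): no match needed
All 2 characters matched => is a subsequence

1


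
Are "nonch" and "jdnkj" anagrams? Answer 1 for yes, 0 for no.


Strings: "nonch", "jdnkj"
Sorted first:  chnno
Sorted second: djjkn
Differ at position 0: 'c' vs 'd' => not anagrams

0


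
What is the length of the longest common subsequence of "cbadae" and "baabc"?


LCS of "cbadae" and "baabc"
DP table:
           b    a    a    b    c
      0    0    0    0    0    0
  c   0    0    0    0    0    1
  b   0    1    1    1    1    1
  a   0    1    2    2    2    2
  d   0    1    2    2    2    2
  a   0    1    2    3    3    3
  e   0    1    2    3    3    3
LCS length = dp[6][5] = 3

3


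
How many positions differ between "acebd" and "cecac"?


Comparing "acebd" and "cecac" position by position:
  Position 0: 'a' vs 'c' => DIFFER
  Position 1: 'c' vs 'e' => DIFFER
  Position 2: 'e' vs 'c' => DIFFER
  Position 3: 'b' vs 'a' => DIFFER
  Position 4: 'd' vs 'c' => DIFFER
Positions that differ: 5

5


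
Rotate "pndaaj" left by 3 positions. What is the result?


Input: "pndaaj", rotate left by 3
First 3 characters: "pnd"
Remaining characters: "aaj"
Concatenate remaining + first: "aaj" + "pnd" = "aajpnd"

aajpnd


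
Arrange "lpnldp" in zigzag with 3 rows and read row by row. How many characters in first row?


Zigzag "lpnldp" into 3 rows:
Placing characters:
  'l' => row 0
  'p' => row 1
  'n' => row 2
  'l' => row 1
  'd' => row 0
  'p' => row 1
Rows:
  Row 0: "ld"
  Row 1: "plp"
  Row 2: "n"
First row length: 2

2


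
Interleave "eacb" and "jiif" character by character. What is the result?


Interleaving "eacb" and "jiif":
  Position 0: 'e' from first, 'j' from second => "ej"
  Position 1: 'a' from first, 'i' from second => "ai"
  Position 2: 'c' from first, 'i' from second => "ci"
  Position 3: 'b' from first, 'f' from second => "bf"
Result: ejaicibf

ejaicibf


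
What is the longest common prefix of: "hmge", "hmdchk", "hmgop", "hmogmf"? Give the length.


Words: hmge, hmdchk, hmgop, hmogmf
  Position 0: all 'h' => match
  Position 1: all 'm' => match
  Position 2: ('g', 'd', 'g', 'o') => mismatch, stop
LCP = "hm" (length 2)

2


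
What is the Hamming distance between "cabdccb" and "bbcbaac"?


Comparing "cabdccb" and "bbcbaac" position by position:
  Position 0: 'c' vs 'b' => differ
  Position 1: 'a' vs 'b' => differ
  Position 2: 'b' vs 'c' => differ
  Position 3: 'd' vs 'b' => differ
  Position 4: 'c' vs 'a' => differ
  Position 5: 'c' vs 'a' => differ
  Position 6: 'b' vs 'c' => differ
Total differences (Hamming distance): 7

7


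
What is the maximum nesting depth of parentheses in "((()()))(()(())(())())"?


Input: "((()()))(()(())(())())"
Tracking depth:
  Position 0 '(': depth becomes 1
  Position 1 '(': depth becomes 2
  Position 2 '(': depth becomes 3
  Position 3 ')': depth becomes 2
  Position 4 '(': depth becomes 3
  Position 5 ')': depth becomes 2
  Position 6 ')': depth becomes 1
  Position 7 ')': depth becomes 0
  Position 8 '(': depth becomes 1
  Position 9 '(': depth becomes 2
  Position 10 ')': depth becomes 1
  Position 11 '(': depth becomes 2
  Position 12 '(': depth becomes 3
  Position 13 ')': depth becomes 2
  Position 14 ')': depth becomes 1
  Position 15 '(': depth becomes 2
  Position 16 '(': depth becomes 3
  Position 17 ')': depth becomes 2
  Position 18 ')': depth becomes 1
  Position 19 '(': depth becomes 2
  Position 20 ')': depth becomes 1
  Position 21 ')': depth becomes 0
Maximum depth reached: 3

3


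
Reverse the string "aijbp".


Input: aijbp
Reading characters right to left:
  Position 4: 'p'
  Position 3: 'b'
  Position 2: 'j'
  Position 1: 'i'
  Position 0: 'a'
Reversed: pbjia

pbjia


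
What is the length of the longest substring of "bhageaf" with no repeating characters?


Input: "bhageaf"
Sliding window (track last position of each char):
  Position 0 ('b'): window [0,0] length 1 -- new best
  Position 1 ('h'): window [0,1] length 2 -- new best
  Position 2 ('a'): window [0,2] length 3 -- new best
  Position 3 ('g'): window [0,3] length 4 -- new best
  Position 4 ('e'): window [0,4] length 5 -- new best
  Position 5 ('a'): repeat (last at 2), move window start to 3
  Position 5 ('a'): window [3,5] length 3
  Position 6 ('f'): window [3,6] length 4
Longest substring with no repeats: "bhage" with length 5

5


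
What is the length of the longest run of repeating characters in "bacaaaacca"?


Input: "bacaaaacca"
Scanning for longest run:
  Position 1 ('a'): new char, reset run to 1
  Position 2 ('c'): new char, reset run to 1
  Position 3 ('a'): new char, reset run to 1
  Position 4 ('a'): continues run of 'a', length=2
  Position 5 ('a'): continues run of 'a', length=3
  Position 6 ('a'): continues run of 'a', length=4
  Position 7 ('c'): new char, reset run to 1
  Position 8 ('c'): continues run of 'c', length=2
  Position 9 ('a'): new char, reset run to 1
Longest run: 'a' with length 4

4


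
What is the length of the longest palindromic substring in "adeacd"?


Input: "adeacd"
Checking substrings for palindromes:
  No multi-char palindromic substrings found
Longest palindromic substring: "a" with length 1

1


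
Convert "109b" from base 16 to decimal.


Input: "109b" in base 16
Positional expansion:
  Digit '1' (value 1) x 16^3 = 4096
  Digit '0' (value 0) x 16^2 = 0
  Digit '9' (value 9) x 16^1 = 144
  Digit 'b' (value 11) x 16^0 = 11
Sum = 4251

4251


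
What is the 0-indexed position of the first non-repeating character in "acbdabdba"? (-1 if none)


Input: acbdabdba
Character frequencies:
  'a': 3
  'b': 3
  'c': 1
  'd': 2
Scanning left to right for freq == 1:
  Position 0 ('a'): freq=3, skip
  Position 1 ('c'): unique! => answer = 1

1


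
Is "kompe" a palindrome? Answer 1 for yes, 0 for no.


Input: kompe
Reversed: epmok
  Compare pos 0 ('k') with pos 4 ('e'): MISMATCH
  Compare pos 1 ('o') with pos 3 ('p'): MISMATCH
Result: not a palindrome

0


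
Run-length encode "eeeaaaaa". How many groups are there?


Input: eeeaaaaa
Scanning for consecutive runs:
  Group 1: 'e' x 3 (positions 0-2)
  Group 2: 'a' x 5 (positions 3-7)
Total groups: 2

2


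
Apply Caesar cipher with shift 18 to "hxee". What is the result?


Caesar cipher: shift "hxee" by 18
  'h' (pos 7) + 18 = pos 25 = 'z'
  'x' (pos 23) + 18 = pos 15 = 'p'
  'e' (pos 4) + 18 = pos 22 = 'w'
  'e' (pos 4) + 18 = pos 22 = 'w'
Result: zpww

zpww


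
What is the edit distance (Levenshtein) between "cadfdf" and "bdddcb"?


Computing edit distance: "cadfdf" -> "bdddcb"
DP table:
           b    d    d    d    c    b
      0    1    2    3    4    5    6
  c   1    1    2    3    4    4    5
  a   2    2    2    3    4    5    5
  d   3    3    2    2    3    4    5
  f   4    4    3    3    3    4    5
  d   5    5    4    3    3    4    5
  f   6    6    5    4    4    4    5
Edit distance = dp[6][6] = 5

5


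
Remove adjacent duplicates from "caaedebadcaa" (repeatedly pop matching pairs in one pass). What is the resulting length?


Input: caaedebadcaa
Stack-based adjacent duplicate removal:
  Read 'c': push. Stack: c
  Read 'a': push. Stack: ca
  Read 'a': matches stack top 'a' => pop. Stack: c
  Read 'e': push. Stack: ce
  Read 'd': push. Stack: ced
  Read 'e': push. Stack: cede
  Read 'b': push. Stack: cedeb
  Read 'a': push. Stack: cedeba
  Read 'd': push. Stack: cedebad
  Read 'c': push. Stack: cedebadc
  Read 'a': push. Stack: cedebadca
  Read 'a': matches stack top 'a' => pop. Stack: cedebadc
Final stack: "cedebadc" (length 8)

8


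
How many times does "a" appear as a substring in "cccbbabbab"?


Searching for "a" in "cccbbabbab"
Scanning each position:
  Position 0: "c" => no
  Position 1: "c" => no
  Position 2: "c" => no
  Position 3: "b" => no
  Position 4: "b" => no
  Position 5: "a" => MATCH
  Position 6: "b" => no
  Position 7: "b" => no
  Position 8: "a" => MATCH
  Position 9: "b" => no
Total occurrences: 2

2


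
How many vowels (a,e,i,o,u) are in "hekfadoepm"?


Input: hekfadoepm
Checking each character:
  'h' at position 0: consonant
  'e' at position 1: vowel (running total: 1)
  'k' at position 2: consonant
  'f' at position 3: consonant
  'a' at position 4: vowel (running total: 2)
  'd' at position 5: consonant
  'o' at position 6: vowel (running total: 3)
  'e' at position 7: vowel (running total: 4)
  'p' at position 8: consonant
  'm' at position 9: consonant
Total vowels: 4

4


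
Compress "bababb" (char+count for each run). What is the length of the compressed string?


Input: bababb
Runs:
  'b' x 1 => "b1"
  'a' x 1 => "a1"
  'b' x 1 => "b1"
  'a' x 1 => "a1"
  'b' x 2 => "b2"
Compressed: "b1a1b1a1b2"
Compressed length: 10

10


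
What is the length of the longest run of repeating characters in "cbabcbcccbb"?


Input: "cbabcbcccbb"
Scanning for longest run:
  Position 1 ('b'): new char, reset run to 1
  Position 2 ('a'): new char, reset run to 1
  Position 3 ('b'): new char, reset run to 1
  Position 4 ('c'): new char, reset run to 1
  Position 5 ('b'): new char, reset run to 1
  Position 6 ('c'): new char, reset run to 1
  Position 7 ('c'): continues run of 'c', length=2
  Position 8 ('c'): continues run of 'c', length=3
  Position 9 ('b'): new char, reset run to 1
  Position 10 ('b'): continues run of 'b', length=2
Longest run: 'c' with length 3

3


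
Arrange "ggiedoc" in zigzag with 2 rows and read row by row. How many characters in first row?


Zigzag "ggiedoc" into 2 rows:
Placing characters:
  'g' => row 0
  'g' => row 1
  'i' => row 0
  'e' => row 1
  'd' => row 0
  'o' => row 1
  'c' => row 0
Rows:
  Row 0: "gidc"
  Row 1: "geo"
First row length: 4

4


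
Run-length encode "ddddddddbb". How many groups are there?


Input: ddddddddbb
Scanning for consecutive runs:
  Group 1: 'd' x 8 (positions 0-7)
  Group 2: 'b' x 2 (positions 8-9)
Total groups: 2

2


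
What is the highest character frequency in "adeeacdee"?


Input: adeeacdee
Character counts:
  'a': 2
  'c': 1
  'd': 2
  'e': 4
Maximum frequency: 4

4


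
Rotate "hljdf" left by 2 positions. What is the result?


Input: "hljdf", rotate left by 2
First 2 characters: "hl"
Remaining characters: "jdf"
Concatenate remaining + first: "jdf" + "hl" = "jdfhl"

jdfhl


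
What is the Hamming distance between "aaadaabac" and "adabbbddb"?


Comparing "aaadaabac" and "adabbbddb" position by position:
  Position 0: 'a' vs 'a' => same
  Position 1: 'a' vs 'd' => differ
  Position 2: 'a' vs 'a' => same
  Position 3: 'd' vs 'b' => differ
  Position 4: 'a' vs 'b' => differ
  Position 5: 'a' vs 'b' => differ
  Position 6: 'b' vs 'd' => differ
  Position 7: 'a' vs 'd' => differ
  Position 8: 'c' vs 'b' => differ
Total differences (Hamming distance): 7

7


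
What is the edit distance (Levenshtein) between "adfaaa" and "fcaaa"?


Computing edit distance: "adfaaa" -> "fcaaa"
DP table:
           f    c    a    a    a
      0    1    2    3    4    5
  a   1    1    2    2    3    4
  d   2    2    2    3    3    4
  f   3    2    3    3    4    4
  a   4    3    3    3    3    4
  a   5    4    4    3    3    3
  a   6    5    5    4    3    3
Edit distance = dp[6][5] = 3

3


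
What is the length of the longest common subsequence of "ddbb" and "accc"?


LCS of "ddbb" and "accc"
DP table:
           a    c    c    c
      0    0    0    0    0
  d   0    0    0    0    0
  d   0    0    0    0    0
  b   0    0    0    0    0
  b   0    0    0    0    0
LCS length = dp[4][4] = 0

0


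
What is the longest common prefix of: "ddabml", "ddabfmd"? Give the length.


Words: ddabml, ddabfmd
  Position 0: all 'd' => match
  Position 1: all 'd' => match
  Position 2: all 'a' => match
  Position 3: all 'b' => match
  Position 4: ('m', 'f') => mismatch, stop
LCP = "ddab" (length 4)

4


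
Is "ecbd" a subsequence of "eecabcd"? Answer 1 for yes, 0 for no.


Check if "ecbd" is a subsequence of "eecabcd"
Greedy scan:
  Position 0 ('e'): matches sub[0] = 'e'
  Position 1 ('e'): no match needed
  Position 2 ('c'): matches sub[1] = 'c'
  Position 3 ('a'): no match needed
  Position 4 ('b'): matches sub[2] = 'b'
  Position 5 ('c'): no match needed
  Position 6 ('d'): matches sub[3] = 'd'
All 4 characters matched => is a subsequence

1


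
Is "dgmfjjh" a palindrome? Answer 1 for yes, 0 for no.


Input: dgmfjjh
Reversed: hjjfmgd
  Compare pos 0 ('d') with pos 6 ('h'): MISMATCH
  Compare pos 1 ('g') with pos 5 ('j'): MISMATCH
  Compare pos 2 ('m') with pos 4 ('j'): MISMATCH
Result: not a palindrome

0


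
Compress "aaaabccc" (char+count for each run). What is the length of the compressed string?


Input: aaaabccc
Runs:
  'a' x 4 => "a4"
  'b' x 1 => "b1"
  'c' x 3 => "c3"
Compressed: "a4b1c3"
Compressed length: 6

6


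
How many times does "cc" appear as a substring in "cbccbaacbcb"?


Searching for "cc" in "cbccbaacbcb"
Scanning each position:
  Position 0: "cb" => no
  Position 1: "bc" => no
  Position 2: "cc" => MATCH
  Position 3: "cb" => no
  Position 4: "ba" => no
  Position 5: "aa" => no
  Position 6: "ac" => no
  Position 7: "cb" => no
  Position 8: "bc" => no
  Position 9: "cb" => no
Total occurrences: 1

1


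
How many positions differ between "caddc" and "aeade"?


Comparing "caddc" and "aeade" position by position:
  Position 0: 'c' vs 'a' => DIFFER
  Position 1: 'a' vs 'e' => DIFFER
  Position 2: 'd' vs 'a' => DIFFER
  Position 3: 'd' vs 'd' => same
  Position 4: 'c' vs 'e' => DIFFER
Positions that differ: 4

4


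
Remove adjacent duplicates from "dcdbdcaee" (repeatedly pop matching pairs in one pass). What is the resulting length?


Input: dcdbdcaee
Stack-based adjacent duplicate removal:
  Read 'd': push. Stack: d
  Read 'c': push. Stack: dc
  Read 'd': push. Stack: dcd
  Read 'b': push. Stack: dcdb
  Read 'd': push. Stack: dcdbd
  Read 'c': push. Stack: dcdbdc
  Read 'a': push. Stack: dcdbdca
  Read 'e': push. Stack: dcdbdcae
  Read 'e': matches stack top 'e' => pop. Stack: dcdbdca
Final stack: "dcdbdca" (length 7)

7


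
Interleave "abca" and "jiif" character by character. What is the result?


Interleaving "abca" and "jiif":
  Position 0: 'a' from first, 'j' from second => "aj"
  Position 1: 'b' from first, 'i' from second => "bi"
  Position 2: 'c' from first, 'i' from second => "ci"
  Position 3: 'a' from first, 'f' from second => "af"
Result: ajbiciaf

ajbiciaf


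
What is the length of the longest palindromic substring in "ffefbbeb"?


Input: "ffefbbeb"
Checking substrings for palindromes:
  [1:4] "fef" (len 3) => palindrome
  [5:8] "beb" (len 3) => palindrome
  [0:2] "ff" (len 2) => palindrome
  [4:6] "bb" (len 2) => palindrome
Longest palindromic substring: "fef" with length 3

3


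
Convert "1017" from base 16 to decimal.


Input: "1017" in base 16
Positional expansion:
  Digit '1' (value 1) x 16^3 = 4096
  Digit '0' (value 0) x 16^2 = 0
  Digit '1' (value 1) x 16^1 = 16
  Digit '7' (value 7) x 16^0 = 7
Sum = 4119

4119


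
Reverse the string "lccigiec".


Input: lccigiec
Reading characters right to left:
  Position 7: 'c'
  Position 6: 'e'
  Position 5: 'i'
  Position 4: 'g'
  Position 3: 'i'
  Position 2: 'c'
  Position 1: 'c'
  Position 0: 'l'
Reversed: ceigiccl

ceigiccl


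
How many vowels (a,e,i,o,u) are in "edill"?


Input: edill
Checking each character:
  'e' at position 0: vowel (running total: 1)
  'd' at position 1: consonant
  'i' at position 2: vowel (running total: 2)
  'l' at position 3: consonant
  'l' at position 4: consonant
Total vowels: 2

2


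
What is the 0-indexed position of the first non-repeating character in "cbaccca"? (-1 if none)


Input: cbaccca
Character frequencies:
  'a': 2
  'b': 1
  'c': 4
Scanning left to right for freq == 1:
  Position 0 ('c'): freq=4, skip
  Position 1 ('b'): unique! => answer = 1

1


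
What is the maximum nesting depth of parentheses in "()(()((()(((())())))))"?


Input: "()(()((()(((())())))))"
Tracking depth:
  Position 0 '(': depth becomes 1
  Position 1 ')': depth becomes 0
  Position 2 '(': depth becomes 1
  Position 3 '(': depth becomes 2
  Position 4 ')': depth becomes 1
  Position 5 '(': depth becomes 2
  Position 6 '(': depth becomes 3
  Position 7 '(': depth becomes 4
  Position 8 ')': depth becomes 3
  Position 9 '(': depth becomes 4
  Position 10 '(': depth becomes 5
  Position 11 '(': depth becomes 6
  Position 12 '(': depth becomes 7
  Position 13 ')': depth becomes 6
  Position 14 ')': depth becomes 5
  Position 15 '(': depth becomes 6
  Position 16 ')': depth becomes 5
  Position 17 ')': depth becomes 4
  Position 18 ')': depth becomes 3
  Position 19 ')': depth becomes 2
  Position 20 ')': depth becomes 1
  Position 21 ')': depth becomes 0
Maximum depth reached: 7

7


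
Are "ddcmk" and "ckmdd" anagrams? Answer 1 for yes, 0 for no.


Strings: "ddcmk", "ckmdd"
Sorted first:  cddkm
Sorted second: cddkm
Sorted forms match => anagrams

1


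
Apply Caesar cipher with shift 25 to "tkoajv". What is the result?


Caesar cipher: shift "tkoajv" by 25
  't' (pos 19) + 25 = pos 18 = 's'
  'k' (pos 10) + 25 = pos 9 = 'j'
  'o' (pos 14) + 25 = pos 13 = 'n'
  'a' (pos 0) + 25 = pos 25 = 'z'
  'j' (pos 9) + 25 = pos 8 = 'i'
  'v' (pos 21) + 25 = pos 20 = 'u'
Result: sjnziu

sjnziu


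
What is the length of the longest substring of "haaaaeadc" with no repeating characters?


Input: "haaaaeadc"
Sliding window (track last position of each char):
  Position 0 ('h'): window [0,0] length 1 -- new best
  Position 1 ('a'): window [0,1] length 2 -- new best
  Position 2 ('a'): repeat (last at 1), move window start to 2
  Position 2 ('a'): window [2,2] length 1
  Position 3 ('a'): repeat (last at 2), move window start to 3
  Position 3 ('a'): window [3,3] length 1
  Position 4 ('a'): repeat (last at 3), move window start to 4
  Position 4 ('a'): window [4,4] length 1
  Position 5 ('e'): window [4,5] length 2
  Position 6 ('a'): repeat (last at 4), move window start to 5
  Position 6 ('a'): window [5,6] length 2
  Position 7 ('d'): window [5,7] length 3 -- new best
  Position 8 ('c'): window [5,8] length 4 -- new best
Longest substring with no repeats: "eadc" with length 4

4


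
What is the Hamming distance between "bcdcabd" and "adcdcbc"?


Comparing "bcdcabd" and "adcdcbc" position by position:
  Position 0: 'b' vs 'a' => differ
  Position 1: 'c' vs 'd' => differ
  Position 2: 'd' vs 'c' => differ
  Position 3: 'c' vs 'd' => differ
  Position 4: 'a' vs 'c' => differ
  Position 5: 'b' vs 'b' => same
  Position 6: 'd' vs 'c' => differ
Total differences (Hamming distance): 6

6


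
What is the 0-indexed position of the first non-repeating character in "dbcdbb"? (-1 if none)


Input: dbcdbb
Character frequencies:
  'b': 3
  'c': 1
  'd': 2
Scanning left to right for freq == 1:
  Position 0 ('d'): freq=2, skip
  Position 1 ('b'): freq=3, skip
  Position 2 ('c'): unique! => answer = 2

2


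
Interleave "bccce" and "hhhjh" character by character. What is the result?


Interleaving "bccce" and "hhhjh":
  Position 0: 'b' from first, 'h' from second => "bh"
  Position 1: 'c' from first, 'h' from second => "ch"
  Position 2: 'c' from first, 'h' from second => "ch"
  Position 3: 'c' from first, 'j' from second => "cj"
  Position 4: 'e' from first, 'h' from second => "eh"
Result: bhchchcjeh

bhchchcjeh


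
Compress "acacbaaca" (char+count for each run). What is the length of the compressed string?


Input: acacbaaca
Runs:
  'a' x 1 => "a1"
  'c' x 1 => "c1"
  'a' x 1 => "a1"
  'c' x 1 => "c1"
  'b' x 1 => "b1"
  'a' x 2 => "a2"
  'c' x 1 => "c1"
  'a' x 1 => "a1"
Compressed: "a1c1a1c1b1a2c1a1"
Compressed length: 16

16


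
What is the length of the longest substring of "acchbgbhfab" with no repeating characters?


Input: "acchbgbhfab"
Sliding window (track last position of each char):
  Position 0 ('a'): window [0,0] length 1 -- new best
  Position 1 ('c'): window [0,1] length 2 -- new best
  Position 2 ('c'): repeat (last at 1), move window start to 2
  Position 2 ('c'): window [2,2] length 1
  Position 3 ('h'): window [2,3] length 2
  Position 4 ('b'): window [2,4] length 3 -- new best
  Position 5 ('g'): window [2,5] length 4 -- new best
  Position 6 ('b'): repeat (last at 4), move window start to 5
  Position 6 ('b'): window [5,6] length 2
  Position 7 ('h'): window [5,7] length 3
  Position 8 ('f'): window [5,8] length 4
  Position 9 ('a'): window [5,9] length 5 -- new best
  Position 10 ('b'): repeat (last at 6), move window start to 7
  Position 10 ('b'): window [7,10] length 4
Longest substring with no repeats: "gbhfa" with length 5

5


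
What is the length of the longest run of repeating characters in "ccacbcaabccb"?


Input: "ccacbcaabccb"
Scanning for longest run:
  Position 1 ('c'): continues run of 'c', length=2
  Position 2 ('a'): new char, reset run to 1
  Position 3 ('c'): new char, reset run to 1
  Position 4 ('b'): new char, reset run to 1
  Position 5 ('c'): new char, reset run to 1
  Position 6 ('a'): new char, reset run to 1
  Position 7 ('a'): continues run of 'a', length=2
  Position 8 ('b'): new char, reset run to 1
  Position 9 ('c'): new char, reset run to 1
  Position 10 ('c'): continues run of 'c', length=2
  Position 11 ('b'): new char, reset run to 1
Longest run: 'c' with length 2

2


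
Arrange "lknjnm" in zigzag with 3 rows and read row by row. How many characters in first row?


Zigzag "lknjnm" into 3 rows:
Placing characters:
  'l' => row 0
  'k' => row 1
  'n' => row 2
  'j' => row 1
  'n' => row 0
  'm' => row 1
Rows:
  Row 0: "ln"
  Row 1: "kjm"
  Row 2: "n"
First row length: 2

2


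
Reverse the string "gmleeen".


Input: gmleeen
Reading characters right to left:
  Position 6: 'n'
  Position 5: 'e'
  Position 4: 'e'
  Position 3: 'e'
  Position 2: 'l'
  Position 1: 'm'
  Position 0: 'g'
Reversed: neeelmg

neeelmg


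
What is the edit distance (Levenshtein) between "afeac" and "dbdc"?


Computing edit distance: "afeac" -> "dbdc"
DP table:
           d    b    d    c
      0    1    2    3    4
  a   1    1    2    3    4
  f   2    2    2    3    4
  e   3    3    3    3    4
  a   4    4    4    4    4
  c   5    5    5    5    4
Edit distance = dp[5][4] = 4

4


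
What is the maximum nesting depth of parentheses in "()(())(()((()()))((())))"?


Input: "()(())(()((()()))((())))"
Tracking depth:
  Position 0 '(': depth becomes 1
  Position 1 ')': depth becomes 0
  Position 2 '(': depth becomes 1
  Position 3 '(': depth becomes 2
  Position 4 ')': depth becomes 1
  Position 5 ')': depth becomes 0
  Position 6 '(': depth becomes 1
  Position 7 '(': depth becomes 2
  Position 8 ')': depth becomes 1
  Position 9 '(': depth becomes 2
  Position 10 '(': depth becomes 3
  Position 11 '(': depth becomes 4
  Position 12 ')': depth becomes 3
  Position 13 '(': depth becomes 4
  Position 14 ')': depth becomes 3
  Position 15 ')': depth becomes 2
  Position 16 ')': depth becomes 1
  Position 17 '(': depth becomes 2
  Position 18 '(': depth becomes 3
  Position 19 '(': depth becomes 4
  Position 20 ')': depth becomes 3
  Position 21 ')': depth becomes 2
  Position 22 ')': depth becomes 1
  Position 23 ')': depth becomes 0
Maximum depth reached: 4

4


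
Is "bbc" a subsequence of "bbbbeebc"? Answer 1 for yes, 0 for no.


Check if "bbc" is a subsequence of "bbbbeebc"
Greedy scan:
  Position 0 ('b'): matches sub[0] = 'b'
  Position 1 ('b'): matches sub[1] = 'b'
  Position 2 ('b'): no match needed
  Position 3 ('b'): no match needed
  Position 4 ('e'): no match needed
  Position 5 ('e'): no match needed
  Position 6 ('b'): no match needed
  Position 7 ('c'): matches sub[2] = 'c'
All 3 characters matched => is a subsequence

1


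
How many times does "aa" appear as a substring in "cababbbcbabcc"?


Searching for "aa" in "cababbbcbabcc"
Scanning each position:
  Position 0: "ca" => no
  Position 1: "ab" => no
  Position 2: "ba" => no
  Position 3: "ab" => no
  Position 4: "bb" => no
  Position 5: "bb" => no
  Position 6: "bc" => no
  Position 7: "cb" => no
  Position 8: "ba" => no
  Position 9: "ab" => no
  Position 10: "bc" => no
  Position 11: "cc" => no
Total occurrences: 0

0


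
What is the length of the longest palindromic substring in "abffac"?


Input: "abffac"
Checking substrings for palindromes:
  [2:4] "ff" (len 2) => palindrome
Longest palindromic substring: "ff" with length 2

2


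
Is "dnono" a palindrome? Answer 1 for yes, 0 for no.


Input: dnono
Reversed: onond
  Compare pos 0 ('d') with pos 4 ('o'): MISMATCH
  Compare pos 1 ('n') with pos 3 ('n'): match
Result: not a palindrome

0


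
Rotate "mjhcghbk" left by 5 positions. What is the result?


Input: "mjhcghbk", rotate left by 5
First 5 characters: "mjhcg"
Remaining characters: "hbk"
Concatenate remaining + first: "hbk" + "mjhcg" = "hbkmjhcg"

hbkmjhcg


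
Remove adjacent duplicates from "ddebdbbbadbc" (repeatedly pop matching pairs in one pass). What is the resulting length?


Input: ddebdbbbadbc
Stack-based adjacent duplicate removal:
  Read 'd': push. Stack: d
  Read 'd': matches stack top 'd' => pop. Stack: (empty)
  Read 'e': push. Stack: e
  Read 'b': push. Stack: eb
  Read 'd': push. Stack: ebd
  Read 'b': push. Stack: ebdb
  Read 'b': matches stack top 'b' => pop. Stack: ebd
  Read 'b': push. Stack: ebdb
  Read 'a': push. Stack: ebdba
  Read 'd': push. Stack: ebdbad
  Read 'b': push. Stack: ebdbadb
  Read 'c': push. Stack: ebdbadbc
Final stack: "ebdbadbc" (length 8)

8


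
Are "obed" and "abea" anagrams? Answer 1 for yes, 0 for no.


Strings: "obed", "abea"
Sorted first:  bdeo
Sorted second: aabe
Differ at position 0: 'b' vs 'a' => not anagrams

0


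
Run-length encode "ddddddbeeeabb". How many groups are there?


Input: ddddddbeeeabb
Scanning for consecutive runs:
  Group 1: 'd' x 6 (positions 0-5)
  Group 2: 'b' x 1 (positions 6-6)
  Group 3: 'e' x 3 (positions 7-9)
  Group 4: 'a' x 1 (positions 10-10)
  Group 5: 'b' x 2 (positions 11-12)
Total groups: 5

5


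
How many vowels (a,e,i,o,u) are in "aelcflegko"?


Input: aelcflegko
Checking each character:
  'a' at position 0: vowel (running total: 1)
  'e' at position 1: vowel (running total: 2)
  'l' at position 2: consonant
  'c' at position 3: consonant
  'f' at position 4: consonant
  'l' at position 5: consonant
  'e' at position 6: vowel (running total: 3)
  'g' at position 7: consonant
  'k' at position 8: consonant
  'o' at position 9: vowel (running total: 4)
Total vowels: 4

4


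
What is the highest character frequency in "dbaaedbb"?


Input: dbaaedbb
Character counts:
  'a': 2
  'b': 3
  'd': 2
  'e': 1
Maximum frequency: 3

3


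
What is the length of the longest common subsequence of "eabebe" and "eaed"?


LCS of "eabebe" and "eaed"
DP table:
           e    a    e    d
      0    0    0    0    0
  e   0    1    1    1    1
  a   0    1    2    2    2
  b   0    1    2    2    2
  e   0    1    2    3    3
  b   0    1    2    3    3
  e   0    1    2    3    3
LCS length = dp[6][4] = 3

3


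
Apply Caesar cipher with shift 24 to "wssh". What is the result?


Caesar cipher: shift "wssh" by 24
  'w' (pos 22) + 24 = pos 20 = 'u'
  's' (pos 18) + 24 = pos 16 = 'q'
  's' (pos 18) + 24 = pos 16 = 'q'
  'h' (pos 7) + 24 = pos 5 = 'f'
Result: uqqf

uqqf


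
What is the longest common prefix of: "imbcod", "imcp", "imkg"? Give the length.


Words: imbcod, imcp, imkg
  Position 0: all 'i' => match
  Position 1: all 'm' => match
  Position 2: ('b', 'c', 'k') => mismatch, stop
LCP = "im" (length 2)

2


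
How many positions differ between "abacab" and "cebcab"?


Comparing "abacab" and "cebcab" position by position:
  Position 0: 'a' vs 'c' => DIFFER
  Position 1: 'b' vs 'e' => DIFFER
  Position 2: 'a' vs 'b' => DIFFER
  Position 3: 'c' vs 'c' => same
  Position 4: 'a' vs 'a' => same
  Position 5: 'b' vs 'b' => same
Positions that differ: 3

3


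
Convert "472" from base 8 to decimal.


Input: "472" in base 8
Positional expansion:
  Digit '4' (value 4) x 8^2 = 256
  Digit '7' (value 7) x 8^1 = 56
  Digit '2' (value 2) x 8^0 = 2
Sum = 314

314


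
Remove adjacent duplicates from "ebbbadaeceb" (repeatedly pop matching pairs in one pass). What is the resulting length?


Input: ebbbadaeceb
Stack-based adjacent duplicate removal:
  Read 'e': push. Stack: e
  Read 'b': push. Stack: eb
  Read 'b': matches stack top 'b' => pop. Stack: e
  Read 'b': push. Stack: eb
  Read 'a': push. Stack: eba
  Read 'd': push. Stack: ebad
  Read 'a': push. Stack: ebada
  Read 'e': push. Stack: ebadae
  Read 'c': push. Stack: ebadaec
  Read 'e': push. Stack: ebadaece
  Read 'b': push. Stack: ebadaeceb
Final stack: "ebadaeceb" (length 9)

9


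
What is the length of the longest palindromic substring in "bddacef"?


Input: "bddacef"
Checking substrings for palindromes:
  [1:3] "dd" (len 2) => palindrome
Longest palindromic substring: "dd" with length 2

2


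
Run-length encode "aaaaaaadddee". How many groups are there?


Input: aaaaaaadddee
Scanning for consecutive runs:
  Group 1: 'a' x 7 (positions 0-6)
  Group 2: 'd' x 3 (positions 7-9)
  Group 3: 'e' x 2 (positions 10-11)
Total groups: 3

3


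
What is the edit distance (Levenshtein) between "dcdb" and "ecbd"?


Computing edit distance: "dcdb" -> "ecbd"
DP table:
           e    c    b    d
      0    1    2    3    4
  d   1    1    2    3    3
  c   2    2    1    2    3
  d   3    3    2    2    2
  b   4    4    3    2    3
Edit distance = dp[4][4] = 3

3


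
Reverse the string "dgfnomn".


Input: dgfnomn
Reading characters right to left:
  Position 6: 'n'
  Position 5: 'm'
  Position 4: 'o'
  Position 3: 'n'
  Position 2: 'f'
  Position 1: 'g'
  Position 0: 'd'
Reversed: nmonfgd

nmonfgd


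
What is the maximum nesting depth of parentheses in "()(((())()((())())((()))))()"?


Input: "()(((())()((())())((()))))()"
Tracking depth:
  Position 0 '(': depth becomes 1
  Position 1 ')': depth becomes 0
  Position 2 '(': depth becomes 1
  Position 3 '(': depth becomes 2
  Position 4 '(': depth becomes 3
  Position 5 '(': depth becomes 4
  Position 6 ')': depth becomes 3
  Position 7 ')': depth becomes 2
  Position 8 '(': depth becomes 3
  Position 9 ')': depth becomes 2
  Position 10 '(': depth becomes 3
  Position 11 '(': depth becomes 4
  Position 12 '(': depth becomes 5
  Position 13 ')': depth becomes 4
  Position 14 ')': depth becomes 3
  Position 15 '(': depth becomes 4
  Position 16 ')': depth becomes 3
  Position 17 ')': depth becomes 2
  Position 18 '(': depth becomes 3
  Position 19 '(': depth becomes 4
  Position 20 '(': depth becomes 5
  Position 21 ')': depth becomes 4
  Position 22 ')': depth becomes 3
  Position 23 ')': depth becomes 2
  Position 24 ')': depth becomes 1
  Position 25 ')': depth becomes 0
  Position 26 '(': depth becomes 1
  Position 27 ')': depth becomes 0
Maximum depth reached: 5

5


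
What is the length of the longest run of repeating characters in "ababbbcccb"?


Input: "ababbbcccb"
Scanning for longest run:
  Position 1 ('b'): new char, reset run to 1
  Position 2 ('a'): new char, reset run to 1
  Position 3 ('b'): new char, reset run to 1
  Position 4 ('b'): continues run of 'b', length=2
  Position 5 ('b'): continues run of 'b', length=3
  Position 6 ('c'): new char, reset run to 1
  Position 7 ('c'): continues run of 'c', length=2
  Position 8 ('c'): continues run of 'c', length=3
  Position 9 ('b'): new char, reset run to 1
Longest run: 'b' with length 3

3


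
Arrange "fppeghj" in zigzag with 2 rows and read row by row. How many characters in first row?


Zigzag "fppeghj" into 2 rows:
Placing characters:
  'f' => row 0
  'p' => row 1
  'p' => row 0
  'e' => row 1
  'g' => row 0
  'h' => row 1
  'j' => row 0
Rows:
  Row 0: "fpgj"
  Row 1: "peh"
First row length: 4

4


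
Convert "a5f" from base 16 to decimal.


Input: "a5f" in base 16
Positional expansion:
  Digit 'a' (value 10) x 16^2 = 2560
  Digit '5' (value 5) x 16^1 = 80
  Digit 'f' (value 15) x 16^0 = 15
Sum = 2655

2655


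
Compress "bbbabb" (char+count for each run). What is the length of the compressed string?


Input: bbbabb
Runs:
  'b' x 3 => "b3"
  'a' x 1 => "a1"
  'b' x 2 => "b2"
Compressed: "b3a1b2"
Compressed length: 6

6


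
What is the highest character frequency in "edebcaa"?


Input: edebcaa
Character counts:
  'a': 2
  'b': 1
  'c': 1
  'd': 1
  'e': 2
Maximum frequency: 2

2


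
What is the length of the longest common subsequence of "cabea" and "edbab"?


LCS of "cabea" and "edbab"
DP table:
           e    d    b    a    b
      0    0    0    0    0    0
  c   0    0    0    0    0    0
  a   0    0    0    0    1    1
  b   0    0    0    1    1    2
  e   0    1    1    1    1    2
  a   0    1    1    1    2    2
LCS length = dp[5][5] = 2

2


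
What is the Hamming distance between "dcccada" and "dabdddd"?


Comparing "dcccada" and "dabdddd" position by position:
  Position 0: 'd' vs 'd' => same
  Position 1: 'c' vs 'a' => differ
  Position 2: 'c' vs 'b' => differ
  Position 3: 'c' vs 'd' => differ
  Position 4: 'a' vs 'd' => differ
  Position 5: 'd' vs 'd' => same
  Position 6: 'a' vs 'd' => differ
Total differences (Hamming distance): 5

5


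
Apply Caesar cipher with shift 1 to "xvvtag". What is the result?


Caesar cipher: shift "xvvtag" by 1
  'x' (pos 23) + 1 = pos 24 = 'y'
  'v' (pos 21) + 1 = pos 22 = 'w'
  'v' (pos 21) + 1 = pos 22 = 'w'
  't' (pos 19) + 1 = pos 20 = 'u'
  'a' (pos 0) + 1 = pos 1 = 'b'
  'g' (pos 6) + 1 = pos 7 = 'h'
Result: ywwubh

ywwubh


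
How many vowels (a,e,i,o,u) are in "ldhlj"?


Input: ldhlj
Checking each character:
  'l' at position 0: consonant
  'd' at position 1: consonant
  'h' at position 2: consonant
  'l' at position 3: consonant
  'j' at position 4: consonant
Total vowels: 0

0


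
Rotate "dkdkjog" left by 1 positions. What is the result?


Input: "dkdkjog", rotate left by 1
First 1 characters: "d"
Remaining characters: "kdkjog"
Concatenate remaining + first: "kdkjog" + "d" = "kdkjogd"

kdkjogd


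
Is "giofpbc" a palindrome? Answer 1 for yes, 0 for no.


Input: giofpbc
Reversed: cbpfoig
  Compare pos 0 ('g') with pos 6 ('c'): MISMATCH
  Compare pos 1 ('i') with pos 5 ('b'): MISMATCH
  Compare pos 2 ('o') with pos 4 ('p'): MISMATCH
Result: not a palindrome

0


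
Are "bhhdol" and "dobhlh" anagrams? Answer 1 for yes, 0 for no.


Strings: "bhhdol", "dobhlh"
Sorted first:  bdhhlo
Sorted second: bdhhlo
Sorted forms match => anagrams

1


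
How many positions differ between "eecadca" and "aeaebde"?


Comparing "eecadca" and "aeaebde" position by position:
  Position 0: 'e' vs 'a' => DIFFER
  Position 1: 'e' vs 'e' => same
  Position 2: 'c' vs 'a' => DIFFER
  Position 3: 'a' vs 'e' => DIFFER
  Position 4: 'd' vs 'b' => DIFFER
  Position 5: 'c' vs 'd' => DIFFER
  Position 6: 'a' vs 'e' => DIFFER
Positions that differ: 6

6


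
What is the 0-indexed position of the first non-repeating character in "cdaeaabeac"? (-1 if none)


Input: cdaeaabeac
Character frequencies:
  'a': 4
  'b': 1
  'c': 2
  'd': 1
  'e': 2
Scanning left to right for freq == 1:
  Position 0 ('c'): freq=2, skip
  Position 1 ('d'): unique! => answer = 1

1


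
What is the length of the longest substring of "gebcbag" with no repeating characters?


Input: "gebcbag"
Sliding window (track last position of each char):
  Position 0 ('g'): window [0,0] length 1 -- new best
  Position 1 ('e'): window [0,1] length 2 -- new best
  Position 2 ('b'): window [0,2] length 3 -- new best
  Position 3 ('c'): window [0,3] length 4 -- new best
  Position 4 ('b'): repeat (last at 2), move window start to 3
  Position 4 ('b'): window [3,4] length 2
  Position 5 ('a'): window [3,5] length 3
  Position 6 ('g'): window [3,6] length 4
Longest substring with no repeats: "gebc" with length 4

4
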